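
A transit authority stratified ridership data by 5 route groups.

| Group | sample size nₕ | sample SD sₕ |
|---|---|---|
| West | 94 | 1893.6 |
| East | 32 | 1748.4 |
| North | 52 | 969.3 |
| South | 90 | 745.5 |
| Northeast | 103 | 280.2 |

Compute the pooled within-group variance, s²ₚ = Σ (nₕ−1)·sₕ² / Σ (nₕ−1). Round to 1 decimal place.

1457990.4

Degrees of freedom: 93 + 31 + 51 + 89 + 102 = 366.
Σ(nₕ−1)sₕ² = 93·3585720.96 + 31·3056902.56 + 51·939542.49 + 89·555770.25 + 102·78512.04 = 533624475.96.
s²ₚ = 533624475.96 / 366 = 1457990.371... → 1457990.4.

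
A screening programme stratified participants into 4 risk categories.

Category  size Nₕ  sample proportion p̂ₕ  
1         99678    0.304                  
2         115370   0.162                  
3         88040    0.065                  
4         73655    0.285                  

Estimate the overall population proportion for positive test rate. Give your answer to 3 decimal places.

Wₕ = Nₕ/N with N = 376743: 0.2646, 0.3062, 0.2337, 0.1955.
p̂_st = 0.2646·0.304 + 0.3062·0.162 + 0.2337·0.065 + 0.1955·0.285 ≈ 0.20095... → 0.201.

0.201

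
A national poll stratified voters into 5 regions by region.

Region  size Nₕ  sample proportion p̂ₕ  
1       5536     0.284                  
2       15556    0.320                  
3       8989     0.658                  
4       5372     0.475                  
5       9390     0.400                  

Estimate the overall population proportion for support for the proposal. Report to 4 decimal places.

0.4186

Wₕ = Nₕ/N with N = 44843: 0.1235, 0.3469, 0.2005, 0.1198, 0.2094.
p̂_st = 0.1235·0.284 + 0.3469·0.320 + 0.2005·0.658 + 0.1198·0.475 + 0.2094·0.400 ≈ 0.418630... → 0.4186.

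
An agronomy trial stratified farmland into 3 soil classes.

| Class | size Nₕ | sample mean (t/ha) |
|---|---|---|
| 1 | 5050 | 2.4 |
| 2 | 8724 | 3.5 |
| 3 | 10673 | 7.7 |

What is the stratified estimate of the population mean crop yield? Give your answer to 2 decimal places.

5.11

N = 24447; weights Wₕ = Nₕ/N = (0.2066, 0.3569, 0.4366).
x̄_st = Σ Wₕ·x̄ₕ = 0.2066·2.4 + 0.3569·3.5 + 0.4366·7.7 ≈ 5.1064...
→ 5.11.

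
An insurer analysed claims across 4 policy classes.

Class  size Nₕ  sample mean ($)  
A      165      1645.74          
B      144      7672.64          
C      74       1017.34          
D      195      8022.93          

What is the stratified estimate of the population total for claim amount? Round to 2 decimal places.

A: 165·1645.74 = 271547.1
B: 144·7672.64 = 1104860.16
C: 74·1017.34 = 75283.16
D: 195·8022.93 = 1564471.35
τ̂ = Σ Nₕx̄ₕ = 3016161.77.

3016161.77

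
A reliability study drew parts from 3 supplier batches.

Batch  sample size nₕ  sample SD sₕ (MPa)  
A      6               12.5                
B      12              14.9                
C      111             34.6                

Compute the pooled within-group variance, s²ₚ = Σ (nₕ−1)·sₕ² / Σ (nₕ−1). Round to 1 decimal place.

1070.7

Degrees of freedom: 5 + 11 + 110 = 126.
Σ(nₕ−1)sₕ² = 5·156.25 + 11·222.01 + 110·1197.16 = 134910.96.
s²ₚ = 134910.96 / 126 = 1070.722... → 1070.7.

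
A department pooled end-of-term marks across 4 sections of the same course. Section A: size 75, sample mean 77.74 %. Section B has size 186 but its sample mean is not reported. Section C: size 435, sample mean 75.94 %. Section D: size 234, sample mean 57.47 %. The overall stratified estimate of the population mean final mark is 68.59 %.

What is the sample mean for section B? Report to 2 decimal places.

61.70

Σ Nₕx̄ₕ = N·μ, so 186·x̄_B = 930·68.59 − (75·77.74 + 435·75.94 + 234·57.47).
= 63788.7 − 52312.38 = 11476.32.
x̄_B = 11476.32 / 186 = 61.7006... → 61.70.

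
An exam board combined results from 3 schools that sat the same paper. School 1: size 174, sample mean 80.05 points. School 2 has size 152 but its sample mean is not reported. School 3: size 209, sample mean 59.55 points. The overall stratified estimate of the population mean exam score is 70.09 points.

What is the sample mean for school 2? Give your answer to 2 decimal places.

73.18

Σ Nₕx̄ₕ = N·μ, so 152·x̄_2 = 535·70.09 − (174·80.05 + 209·59.55).
= 37498.15 − 26374.65 = 11123.5.
x̄_2 = 11123.5 / 152 = 73.1809... → 73.18.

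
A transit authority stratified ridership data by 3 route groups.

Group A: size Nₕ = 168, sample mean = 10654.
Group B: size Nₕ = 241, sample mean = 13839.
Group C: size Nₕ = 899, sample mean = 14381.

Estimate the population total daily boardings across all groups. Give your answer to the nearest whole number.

A: 168·10654 = 1789872
B: 241·13839 = 3335199
C: 899·14381 = 12928519
τ̂ = Σ Nₕx̄ₕ = 18053590.

18053590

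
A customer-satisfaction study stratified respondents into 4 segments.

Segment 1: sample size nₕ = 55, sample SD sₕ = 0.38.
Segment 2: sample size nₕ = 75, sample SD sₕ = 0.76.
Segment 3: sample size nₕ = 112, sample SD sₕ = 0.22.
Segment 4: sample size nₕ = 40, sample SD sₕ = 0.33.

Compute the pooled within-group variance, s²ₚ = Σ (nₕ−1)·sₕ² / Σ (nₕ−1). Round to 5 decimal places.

1: (55−1)·0.38² = 54·0.1444 = 7.7976
2: (75−1)·0.76² = 74·0.5776 = 42.7424
3: (112−1)·0.22² = 111·0.0484 = 5.3724
4: (40−1)·0.33² = 39·0.1089 = 4.2471
Numerator = 60.1595; denominator = Σ(nₕ−1) = 278.
s²ₚ = 60.1595/278 = 0.2164011... → 0.21640.

0.21640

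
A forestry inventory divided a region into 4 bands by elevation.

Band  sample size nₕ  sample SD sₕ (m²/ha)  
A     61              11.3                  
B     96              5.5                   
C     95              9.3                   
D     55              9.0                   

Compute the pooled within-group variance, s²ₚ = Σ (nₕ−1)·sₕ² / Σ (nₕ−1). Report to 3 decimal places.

76.037

A: (61−1)·11.3² = 60·127.69 = 7661.4
B: (96−1)·5.5² = 95·30.25 = 2873.75
C: (95−1)·9.3² = 94·86.49 = 8130.06
D: (55−1)·9.0² = 54·81 = 4374
Numerator = 23039.21; denominator = Σ(nₕ−1) = 303.
s²ₚ = 23039.21/303 = 76.03700... → 76.037.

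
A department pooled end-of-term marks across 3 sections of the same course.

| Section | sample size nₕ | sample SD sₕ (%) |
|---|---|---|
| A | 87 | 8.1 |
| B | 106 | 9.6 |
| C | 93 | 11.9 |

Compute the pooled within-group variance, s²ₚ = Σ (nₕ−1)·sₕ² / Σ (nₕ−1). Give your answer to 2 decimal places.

100.17

A: (87−1)·8.1² = 86·65.61 = 5642.46
B: (106−1)·9.6² = 105·92.16 = 9676.8
C: (93−1)·11.9² = 92·141.61 = 13028.12
Numerator = 28347.38; denominator = Σ(nₕ−1) = 283.
s²ₚ = 28347.38/283 = 100.1674... → 100.17.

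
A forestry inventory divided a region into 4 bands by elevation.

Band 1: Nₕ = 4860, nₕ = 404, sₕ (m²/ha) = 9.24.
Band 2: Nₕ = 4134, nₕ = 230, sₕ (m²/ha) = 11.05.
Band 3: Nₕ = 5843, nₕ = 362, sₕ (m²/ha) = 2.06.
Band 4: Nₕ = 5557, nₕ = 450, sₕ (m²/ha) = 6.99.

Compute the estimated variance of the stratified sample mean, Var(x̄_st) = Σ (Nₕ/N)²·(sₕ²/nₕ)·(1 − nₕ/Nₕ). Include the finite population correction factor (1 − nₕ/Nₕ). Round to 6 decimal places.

0.039915

N = 20394; Wₕ = Nₕ/N.
band 1: (4860/20394)²·9.24²/404·(1 − 404/4860) = 0.011003712
band 2: (4134/20394)²·11.05²/230·(1 − 230/4134) = 0.020600235
band 3: (5843/20394)²·2.06²/362·(1 − 362/5843) = 0.000902644
band 4: (5557/20394)²·6.99²/450·(1 − 450/5557) = 0.007408721
Sum = 0.039915312 → 0.039915.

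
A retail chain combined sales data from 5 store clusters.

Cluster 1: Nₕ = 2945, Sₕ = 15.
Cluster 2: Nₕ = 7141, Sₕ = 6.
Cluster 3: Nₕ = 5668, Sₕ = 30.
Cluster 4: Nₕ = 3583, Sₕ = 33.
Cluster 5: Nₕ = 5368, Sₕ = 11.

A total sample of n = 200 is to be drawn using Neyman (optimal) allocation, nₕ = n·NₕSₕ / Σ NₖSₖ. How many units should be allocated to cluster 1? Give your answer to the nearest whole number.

20

1: NₕSₕ = 2945·15 = 44175
2: NₕSₕ = 7141·6 = 42846
3: NₕSₕ = 5668·30 = 170040
4: NₕSₕ = 3583·33 = 118239
5: NₕSₕ = 5368·11 = 59048
Σ NₕSₕ = 434348.
n_1 = 200·44175/434348 = 20.341... → 20.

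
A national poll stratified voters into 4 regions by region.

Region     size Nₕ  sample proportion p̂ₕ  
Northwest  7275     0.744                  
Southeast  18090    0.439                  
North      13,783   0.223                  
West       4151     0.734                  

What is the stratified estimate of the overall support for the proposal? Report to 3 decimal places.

0.450

Wₕ = Nₕ/N with N = 43299: 0.1680, 0.4178, 0.3183, 0.0959.
p̂_st = 0.1680·0.744 + 0.4178·0.439 + 0.3183·0.223 + 0.0959·0.734 ≈ 0.44977... → 0.450.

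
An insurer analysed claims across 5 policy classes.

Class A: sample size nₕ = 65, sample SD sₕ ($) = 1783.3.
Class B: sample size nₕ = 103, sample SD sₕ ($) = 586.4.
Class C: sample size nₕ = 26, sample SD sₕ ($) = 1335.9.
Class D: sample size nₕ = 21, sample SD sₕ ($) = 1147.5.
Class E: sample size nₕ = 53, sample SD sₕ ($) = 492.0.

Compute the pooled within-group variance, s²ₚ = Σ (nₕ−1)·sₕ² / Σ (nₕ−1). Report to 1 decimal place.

Degrees of freedom: 64 + 102 + 25 + 20 + 52 = 263.
Σ(nₕ−1)sₕ² = 64·3180158.89 + 102·343864.96 + 25·1784628.81 + 20·1316756.25 + 52·242064 = 322142568.13.
s²ₚ = 322142568.13 / 263 = 1224876.685... → 1224876.7.

1224876.7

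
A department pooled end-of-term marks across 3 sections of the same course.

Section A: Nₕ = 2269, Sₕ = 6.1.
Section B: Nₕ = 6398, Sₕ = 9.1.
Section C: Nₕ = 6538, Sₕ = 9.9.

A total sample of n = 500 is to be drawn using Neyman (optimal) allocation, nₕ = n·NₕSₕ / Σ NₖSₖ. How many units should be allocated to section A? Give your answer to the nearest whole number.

Σ NₕSₕ = 2269·6.1 + 6398·9.1 + 6538·9.9 = 136788.9.
Share for A: 13840.9/136788.9 = 0.10118.
n_A = 500 × 0.10118 = 50.592... → 51.

51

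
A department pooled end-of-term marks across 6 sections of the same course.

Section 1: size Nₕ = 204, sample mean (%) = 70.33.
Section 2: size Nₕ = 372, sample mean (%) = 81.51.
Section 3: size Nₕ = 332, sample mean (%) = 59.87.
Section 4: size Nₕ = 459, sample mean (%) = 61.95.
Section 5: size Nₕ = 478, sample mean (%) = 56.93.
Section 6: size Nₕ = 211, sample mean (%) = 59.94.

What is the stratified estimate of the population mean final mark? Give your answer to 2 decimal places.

64.61

x̄_st = (Σ Nₕx̄ₕ) / (Σ Nₕ) = (204·70.33 + 372·81.51 + 332·59.87 + 459·61.95 + 478·56.93 + 211·59.94) / 2056
= 132840.81 / 2056 = 64.6113... → 64.61.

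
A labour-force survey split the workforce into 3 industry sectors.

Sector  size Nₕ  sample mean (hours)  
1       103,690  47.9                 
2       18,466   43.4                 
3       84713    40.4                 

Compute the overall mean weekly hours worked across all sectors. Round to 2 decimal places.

44.43

N = 206869; weights Wₕ = Nₕ/N = (0.5012, 0.0893, 0.4095).
x̄_st = Σ Wₕ·x̄ₕ = 0.5012·47.9 + 0.0893·43.4 + 0.4095·40.4 ≈ 44.4271...
→ 44.43.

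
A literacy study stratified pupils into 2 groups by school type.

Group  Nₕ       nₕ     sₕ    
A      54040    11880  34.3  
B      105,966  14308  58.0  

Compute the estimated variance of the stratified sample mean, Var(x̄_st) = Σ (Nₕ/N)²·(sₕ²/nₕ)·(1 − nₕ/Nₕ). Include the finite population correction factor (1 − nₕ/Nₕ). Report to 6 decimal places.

0.098008

N = 160006. Term for each stratum: Wₕ²sₕ²/nₕ·(1−nₕ/Nₕ).
Var(x̄_st) = 0.008812826 + 0.089195190 = 0.098008016 → 0.098008.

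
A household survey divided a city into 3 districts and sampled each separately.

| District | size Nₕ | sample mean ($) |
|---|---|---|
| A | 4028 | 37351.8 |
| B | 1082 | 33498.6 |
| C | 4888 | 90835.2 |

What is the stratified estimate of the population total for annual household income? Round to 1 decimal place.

A: 4028·37351.8 = 150453050.4
B: 1082·33498.6 = 36245485.2
C: 4888·90835.2 = 444002457.6
τ̂ = Σ Nₕx̄ₕ = 630700993.2.

630700993.2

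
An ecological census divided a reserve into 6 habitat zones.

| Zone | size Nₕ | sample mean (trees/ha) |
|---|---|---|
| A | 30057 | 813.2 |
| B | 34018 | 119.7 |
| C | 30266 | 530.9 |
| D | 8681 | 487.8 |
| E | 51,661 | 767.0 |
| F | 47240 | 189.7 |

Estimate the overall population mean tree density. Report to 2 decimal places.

N = 201923; weights Wₕ = Nₕ/N = (0.1489, 0.1685, 0.1499, 0.0430, 0.2558, 0.2340).
x̄_st = Σ Wₕ·x̄ₕ = 0.1489·813.2 + 0.1685·119.7 + 0.1499·530.9 + 0.0430·487.8 + 0.2558·767.0 + 0.2340·189.7 ≈ 482.3746...
→ 482.37.

482.37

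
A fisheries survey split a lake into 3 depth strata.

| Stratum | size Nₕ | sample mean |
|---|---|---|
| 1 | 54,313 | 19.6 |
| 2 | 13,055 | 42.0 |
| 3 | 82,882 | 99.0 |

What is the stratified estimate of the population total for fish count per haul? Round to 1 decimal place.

9818162.8

Estimate total by summing Nₕ·x̄ₕ over strata.
54313·19.6 + 13055·42.0 + 82882·99.0 = 1064534.8 + 548310 + 8205318 = 9818162.8.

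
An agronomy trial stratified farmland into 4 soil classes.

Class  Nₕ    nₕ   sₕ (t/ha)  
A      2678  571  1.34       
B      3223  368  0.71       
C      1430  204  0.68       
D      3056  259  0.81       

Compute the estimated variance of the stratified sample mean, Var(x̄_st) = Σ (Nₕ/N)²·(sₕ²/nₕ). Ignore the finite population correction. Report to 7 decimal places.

0.0006032

N = 10387. Term for each stratum: Wₕ²sₕ²/nₕ.
Var(x̄_st) = 0.0002090328 + 0.0001318892 + 0.0000429615 + 0.0002192788 = 0.0006031623 → 0.0006032.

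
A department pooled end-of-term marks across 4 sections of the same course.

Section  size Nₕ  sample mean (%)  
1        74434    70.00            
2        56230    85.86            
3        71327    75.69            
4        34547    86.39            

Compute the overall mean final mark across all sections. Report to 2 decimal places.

N = 236538; weights Wₕ = Nₕ/N = (0.3147, 0.2377, 0.3015, 0.1461).
x̄_st = Σ Wₕ·x̄ₕ = 0.3147·70.00 + 0.2377·85.86 + 0.3015·75.69 + 0.1461·86.39 ≈ 77.8798...
→ 77.88.

77.88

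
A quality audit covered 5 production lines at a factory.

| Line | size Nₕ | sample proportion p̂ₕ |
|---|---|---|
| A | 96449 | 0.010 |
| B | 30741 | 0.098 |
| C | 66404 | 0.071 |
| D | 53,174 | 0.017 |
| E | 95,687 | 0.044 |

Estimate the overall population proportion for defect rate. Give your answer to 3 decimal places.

0.040

Wₕ = Nₕ/N with N = 342455: 0.2816, 0.0898, 0.1939, 0.1553, 0.2794.
p̂_st = 0.2816·0.010 + 0.0898·0.098 + 0.1939·0.071 + 0.1553·0.017 + 0.2794·0.044 ≈ 0.04031... → 0.040.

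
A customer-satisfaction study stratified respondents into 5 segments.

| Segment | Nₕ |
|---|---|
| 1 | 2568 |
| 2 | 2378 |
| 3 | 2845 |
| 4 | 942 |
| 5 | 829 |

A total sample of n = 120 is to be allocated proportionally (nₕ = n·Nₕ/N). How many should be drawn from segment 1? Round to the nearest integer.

32

Share of segment 1 = 2568/9562 = 0.26856.
Allocate 120 × 0.26856 = 32.228... → 32.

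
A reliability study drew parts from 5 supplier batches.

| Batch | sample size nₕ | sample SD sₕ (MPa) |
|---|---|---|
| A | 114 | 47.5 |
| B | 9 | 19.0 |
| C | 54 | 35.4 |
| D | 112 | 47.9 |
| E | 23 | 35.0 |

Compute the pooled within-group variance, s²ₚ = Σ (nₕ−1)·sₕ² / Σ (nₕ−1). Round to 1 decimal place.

Degrees of freedom: 113 + 8 + 53 + 111 + 22 = 307.
Σ(nₕ−1)sₕ² = 113·2256.25 + 8·361 + 53·1253.16 + 111·2294.41 + 22·1225 = 605891.24.
s²ₚ = 605891.24 / 307 = 1973.587... → 1973.6.

1973.6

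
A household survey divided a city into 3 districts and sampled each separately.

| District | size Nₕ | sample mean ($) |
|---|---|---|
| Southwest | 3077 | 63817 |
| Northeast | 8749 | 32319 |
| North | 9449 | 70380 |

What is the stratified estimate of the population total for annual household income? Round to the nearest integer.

Estimate total by summing Nₕ·x̄ₕ over strata.
3077·63817 + 8749·32319 + 9449·70380 = 196364909 + 282758931 + 665020620 = 1144144460.

1144144460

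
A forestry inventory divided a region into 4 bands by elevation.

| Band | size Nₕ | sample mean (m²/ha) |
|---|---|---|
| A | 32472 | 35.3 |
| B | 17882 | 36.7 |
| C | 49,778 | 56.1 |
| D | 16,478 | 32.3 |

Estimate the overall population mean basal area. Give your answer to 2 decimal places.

N = 32472 + 17882 + 49778 + 16478 = 116610.
The stratified mean weights each stratum mean by its population share Nₕ/N.
Σ Nₕx̄ₕ = 32472·35.3 + 17882·36.7 + 49778·56.1 + 16478·32.3 = 1146261.6 + 656269.4 + 2792545.8 + 532239.4 = 5127316.2.
Divide by N: 5127316.2 / 116610 = 43.9698... → 43.97.

43.97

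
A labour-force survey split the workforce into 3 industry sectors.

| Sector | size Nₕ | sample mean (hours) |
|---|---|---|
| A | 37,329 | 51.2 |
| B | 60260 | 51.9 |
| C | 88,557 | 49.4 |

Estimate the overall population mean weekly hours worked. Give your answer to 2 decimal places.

50.57

N = 37329 + 60260 + 88557 = 186146.
Weight each subgroup mean by Nₕ/N and sum.
Σ Nₕx̄ₕ = 37329·51.2 + 60260·51.9 + 88557·49.4 = 1911244.8 + 3127494 + 4374715.8 = 9413454.6.
Divide by N: 9413454.6 / 186146 = 50.5703... → 50.57.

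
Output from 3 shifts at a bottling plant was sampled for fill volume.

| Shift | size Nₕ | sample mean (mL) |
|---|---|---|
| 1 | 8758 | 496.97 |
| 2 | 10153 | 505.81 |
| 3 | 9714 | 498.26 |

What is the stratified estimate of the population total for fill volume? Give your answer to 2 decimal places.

14328049.83

1: 8758·496.97 = 4352463.26
2: 10153·505.81 = 5135488.93
3: 9714·498.26 = 4840097.64
τ̂ = Σ Nₕx̄ₕ = 14328049.83.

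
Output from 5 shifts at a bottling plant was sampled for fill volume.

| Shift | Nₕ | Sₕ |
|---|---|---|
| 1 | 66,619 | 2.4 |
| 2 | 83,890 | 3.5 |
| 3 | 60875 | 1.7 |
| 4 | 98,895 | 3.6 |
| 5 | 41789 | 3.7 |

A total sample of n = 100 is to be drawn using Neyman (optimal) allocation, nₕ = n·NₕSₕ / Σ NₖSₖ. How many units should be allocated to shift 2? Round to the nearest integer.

1: NₕSₕ = 66619·2.4 = 159885.6
2: NₕSₕ = 83890·3.5 = 293615
3: NₕSₕ = 60875·1.7 = 103487.5
4: NₕSₕ = 98895·3.6 = 356022
5: NₕSₕ = 41789·3.7 = 154619.3
Σ NₕSₕ = 1067629.4.
n_2 = 100·293615/1067629.4 = 27.502... → 28.

28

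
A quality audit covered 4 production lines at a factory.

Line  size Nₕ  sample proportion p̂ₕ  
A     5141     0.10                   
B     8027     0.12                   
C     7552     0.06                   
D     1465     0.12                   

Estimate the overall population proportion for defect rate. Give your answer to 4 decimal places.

N = 5141 + 8027 + 7552 + 1465 = 22185.
Overall proportion = Σ (Nₕ/N)·p̂ₕ.
Σ Nₕp̂ₕ = 514.1 + 963.24 + 453.12 + 175.8 = 2106.26.
2106.26 / 22185 = 0.094941... → 0.0949.

0.0949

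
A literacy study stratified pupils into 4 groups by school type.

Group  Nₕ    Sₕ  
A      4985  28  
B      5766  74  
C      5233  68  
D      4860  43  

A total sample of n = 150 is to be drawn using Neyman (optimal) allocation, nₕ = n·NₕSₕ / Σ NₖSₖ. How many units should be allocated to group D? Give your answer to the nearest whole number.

28

Σ NₕSₕ = 4985·28 + 5766·74 + 5233·68 + 4860·43 = 1131088.
Share for D: 208980/1131088 = 0.18476.
n_D = 150 × 0.18476 = 27.714... → 28.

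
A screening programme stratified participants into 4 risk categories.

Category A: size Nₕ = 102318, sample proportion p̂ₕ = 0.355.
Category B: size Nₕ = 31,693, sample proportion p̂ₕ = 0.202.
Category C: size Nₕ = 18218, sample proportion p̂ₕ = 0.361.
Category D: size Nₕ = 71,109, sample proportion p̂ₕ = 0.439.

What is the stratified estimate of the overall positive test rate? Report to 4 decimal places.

N = 102318 + 31693 + 18218 + 71109 = 223338.
Overall proportion = Σ (Nₕ/N)·p̂ₕ.
Σ Nₕp̂ₕ = 36322.89 + 6401.986 + 6576.698 + 31216.851 = 80518.425.
80518.425 / 223338 = 0.360523... → 0.3605.

0.3605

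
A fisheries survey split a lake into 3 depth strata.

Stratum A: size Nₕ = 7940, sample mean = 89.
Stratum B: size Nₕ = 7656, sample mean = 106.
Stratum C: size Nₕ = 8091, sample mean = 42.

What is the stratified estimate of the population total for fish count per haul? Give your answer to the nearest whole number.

Population total = Σ Nₕ·x̄ₕ (each stratum's size times its mean).
7940·89 + 7656·106 + 8091·42 = 706660 + 811536 + 339822 = 1858018.

1858018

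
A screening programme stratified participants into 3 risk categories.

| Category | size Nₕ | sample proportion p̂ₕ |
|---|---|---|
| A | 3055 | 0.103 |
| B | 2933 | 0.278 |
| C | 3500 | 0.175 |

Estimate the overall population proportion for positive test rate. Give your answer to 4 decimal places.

N = 3055 + 2933 + 3500 = 9488.
Overall proportion = Σ (Nₕ/N)·p̂ₕ.
Σ Nₕp̂ₕ = 314.665 + 815.374 + 612.5 = 1742.539.
1742.539 / 9488 = 0.183657... → 0.1837.

0.1837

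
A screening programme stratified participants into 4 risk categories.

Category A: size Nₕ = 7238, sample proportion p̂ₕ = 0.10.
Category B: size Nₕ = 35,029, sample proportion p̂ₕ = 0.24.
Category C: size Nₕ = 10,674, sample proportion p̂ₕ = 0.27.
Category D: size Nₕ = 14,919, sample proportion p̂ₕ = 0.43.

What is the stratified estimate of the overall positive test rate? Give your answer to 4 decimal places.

Wₕ = Nₕ/N with N = 67860: 0.1067, 0.5162, 0.1573, 0.2198.
p̂_st = 0.1067·0.10 + 0.5162·0.24 + 0.1573·0.27 + 0.2198·0.43 ≈ 0.271558... → 0.2716.

0.2716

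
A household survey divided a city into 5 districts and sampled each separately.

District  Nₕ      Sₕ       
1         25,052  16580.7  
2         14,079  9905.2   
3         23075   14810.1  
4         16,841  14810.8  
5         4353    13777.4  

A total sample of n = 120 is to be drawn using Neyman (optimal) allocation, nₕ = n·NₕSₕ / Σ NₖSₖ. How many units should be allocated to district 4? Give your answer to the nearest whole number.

1: NₕSₕ = 25052·16580.7 = 415379696.4
2: NₕSₕ = 14079·9905.2 = 139455310.8
3: NₕSₕ = 23075·14810.1 = 341743057.5
4: NₕSₕ = 16841·14810.8 = 249428682.8
5: NₕSₕ = 4353·13777.4 = 59973022.2
Σ NₕSₕ = 1205979769.7.
n_4 = 120·249428682.8/1205979769.7 = 24.819... → 25.

25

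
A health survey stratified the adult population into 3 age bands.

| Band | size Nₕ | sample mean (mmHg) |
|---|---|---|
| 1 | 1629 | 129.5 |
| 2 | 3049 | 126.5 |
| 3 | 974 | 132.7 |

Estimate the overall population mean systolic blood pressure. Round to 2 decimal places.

128.43

x̄_st = (Σ Nₕx̄ₕ) / (Σ Nₕ) = (1629·129.5 + 3049·126.5 + 974·132.7) / 5652
= 725903.8 / 5652 = 128.4331... → 128.43.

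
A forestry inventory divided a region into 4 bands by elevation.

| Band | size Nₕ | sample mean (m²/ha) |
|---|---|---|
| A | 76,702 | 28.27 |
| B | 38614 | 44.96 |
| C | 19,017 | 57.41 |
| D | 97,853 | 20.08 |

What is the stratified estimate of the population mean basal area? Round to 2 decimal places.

29.98

x̄_st = (Σ Nₕx̄ₕ) / (Σ Nₕ) = (76702·28.27 + 38614·44.96 + 19017·57.41 + 97853·20.08) / 232186
= 6961105.19 / 232186 = 29.9807... → 29.98.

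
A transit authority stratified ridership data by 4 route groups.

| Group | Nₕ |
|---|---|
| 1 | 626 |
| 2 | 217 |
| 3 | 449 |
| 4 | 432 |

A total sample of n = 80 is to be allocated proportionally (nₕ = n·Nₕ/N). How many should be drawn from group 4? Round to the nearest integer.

20

N = 626 + 217 + 449 + 432 = 1724.
n_4 = 80·432/1724 = 20.046... → 20.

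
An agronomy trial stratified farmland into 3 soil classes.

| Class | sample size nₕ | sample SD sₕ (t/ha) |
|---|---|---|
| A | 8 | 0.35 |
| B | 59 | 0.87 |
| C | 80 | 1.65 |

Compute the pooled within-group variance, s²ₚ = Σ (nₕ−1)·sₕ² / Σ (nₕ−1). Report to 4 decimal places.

1.8044

Degrees of freedom: 7 + 58 + 79 = 144.
Σ(nₕ−1)sₕ² = 7·0.1225 + 58·0.7569 + 79·2.7225 = 259.8352.
s²ₚ = 259.8352 / 144 = 1.804411... → 1.8044.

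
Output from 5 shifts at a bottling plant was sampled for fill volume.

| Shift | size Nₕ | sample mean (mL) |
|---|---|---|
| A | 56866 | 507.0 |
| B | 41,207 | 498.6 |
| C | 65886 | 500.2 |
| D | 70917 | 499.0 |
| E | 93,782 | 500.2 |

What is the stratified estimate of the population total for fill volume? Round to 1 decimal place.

Estimate total by summing Nₕ·x̄ₕ over strata.
56866·507.0 + 41207·498.6 + 65886·500.2 + 70917·499.0 + 93782·500.2 = 28831062 + 20545810.2 + 32956177.2 + 35387583 + 46909756.4 = 164630388.8.

164630388.8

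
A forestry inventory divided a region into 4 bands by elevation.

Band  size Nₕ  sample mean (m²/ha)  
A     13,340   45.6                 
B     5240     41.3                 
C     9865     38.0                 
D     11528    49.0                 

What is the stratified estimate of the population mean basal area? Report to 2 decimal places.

N = 13340 + 5240 + 9865 + 11528 = 39973.
Overall mean = Σ (Nₕ/N)·x̄ₕ — weight by population share, not a simple average.
Σ Nₕx̄ₕ = 13340·45.6 + 5240·41.3 + 9865·38.0 + 11528·49.0 = 608304 + 216412 + 374870 + 564872 = 1764458.
Divide by N: 1764458 / 39973 = 44.1412... → 44.14.

44.14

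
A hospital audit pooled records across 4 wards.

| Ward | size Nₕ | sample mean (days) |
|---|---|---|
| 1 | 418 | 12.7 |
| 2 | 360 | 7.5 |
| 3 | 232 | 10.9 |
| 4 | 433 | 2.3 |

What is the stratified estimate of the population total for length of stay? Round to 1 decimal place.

Population total = Σ Nₕ·x̄ₕ (each stratum's size times its mean).
418·12.7 + 360·7.5 + 232·10.9 + 433·2.3 = 5308.6 + 2700 + 2528.8 + 995.9 = 11533.3.

11533.3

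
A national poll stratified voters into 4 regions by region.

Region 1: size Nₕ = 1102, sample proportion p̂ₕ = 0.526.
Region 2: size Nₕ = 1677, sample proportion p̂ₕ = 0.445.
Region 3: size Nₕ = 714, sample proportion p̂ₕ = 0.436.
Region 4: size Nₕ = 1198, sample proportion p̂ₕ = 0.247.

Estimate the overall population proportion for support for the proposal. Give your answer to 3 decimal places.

Wₕ = Nₕ/N with N = 4691: 0.2349, 0.3575, 0.1522, 0.2554.
p̂_st = 0.2349·0.526 + 0.3575·0.445 + 0.1522·0.436 + 0.2554·0.247 ≈ 0.41209... → 0.412.

0.412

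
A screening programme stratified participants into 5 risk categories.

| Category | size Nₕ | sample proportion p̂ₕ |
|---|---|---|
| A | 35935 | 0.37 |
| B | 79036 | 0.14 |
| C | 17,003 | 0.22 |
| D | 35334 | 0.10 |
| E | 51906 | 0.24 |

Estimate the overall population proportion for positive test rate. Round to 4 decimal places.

Wₕ = Nₕ/N with N = 219214: 0.1639, 0.3605, 0.0776, 0.1612, 0.2368.
p̂_st = 0.1639·0.37 + 0.3605·0.14 + 0.0776·0.22 + 0.1612·0.10 + 0.2368·0.24 ≈ 0.201139... → 0.2011.

0.2011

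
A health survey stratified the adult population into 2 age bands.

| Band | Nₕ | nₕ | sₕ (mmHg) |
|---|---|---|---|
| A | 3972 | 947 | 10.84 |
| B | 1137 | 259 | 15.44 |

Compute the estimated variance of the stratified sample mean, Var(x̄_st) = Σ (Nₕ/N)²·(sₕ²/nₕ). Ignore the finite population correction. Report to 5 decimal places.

0.12059

N = 5109; Wₕ = Nₕ/N.
band A: (3972/5109)²·10.84²/947 = 0.07499896
band B: (1137/5109)²·15.44²/259 = 0.04558731
Sum = 0.12058627 → 0.12059.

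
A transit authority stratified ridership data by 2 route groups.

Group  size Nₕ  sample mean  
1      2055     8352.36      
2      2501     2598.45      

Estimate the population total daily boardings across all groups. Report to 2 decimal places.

Population total = Σ Nₕ·x̄ₕ (each stratum's size times its mean).
2055·8352.36 + 2501·2598.45 = 17164099.8 + 6498723.45 = 23662823.25.

23662823.25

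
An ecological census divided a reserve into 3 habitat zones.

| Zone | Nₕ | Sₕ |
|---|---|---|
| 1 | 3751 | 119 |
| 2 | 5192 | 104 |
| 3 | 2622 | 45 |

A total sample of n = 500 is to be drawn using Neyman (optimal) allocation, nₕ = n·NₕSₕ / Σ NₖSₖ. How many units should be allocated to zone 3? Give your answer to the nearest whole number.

1: NₕSₕ = 3751·119 = 446369
2: NₕSₕ = 5192·104 = 539968
3: NₕSₕ = 2622·45 = 117990
Σ NₕSₕ = 1104327.
n_3 = 500·117990/1104327 = 53.422... → 53.

53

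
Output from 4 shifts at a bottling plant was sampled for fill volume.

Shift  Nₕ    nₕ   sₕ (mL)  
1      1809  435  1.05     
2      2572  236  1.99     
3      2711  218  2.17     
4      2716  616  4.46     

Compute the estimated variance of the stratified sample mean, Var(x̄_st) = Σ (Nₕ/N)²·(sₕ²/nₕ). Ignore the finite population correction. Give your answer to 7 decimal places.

N = 9808. Term for each stratum: Wₕ²sₕ²/nₕ.
Var(x̄_st) = 0.0000862195 + 0.0011539186 + 0.0016502931 + 0.0024762108 = 0.0053666421 → 0.0053666.

0.0053666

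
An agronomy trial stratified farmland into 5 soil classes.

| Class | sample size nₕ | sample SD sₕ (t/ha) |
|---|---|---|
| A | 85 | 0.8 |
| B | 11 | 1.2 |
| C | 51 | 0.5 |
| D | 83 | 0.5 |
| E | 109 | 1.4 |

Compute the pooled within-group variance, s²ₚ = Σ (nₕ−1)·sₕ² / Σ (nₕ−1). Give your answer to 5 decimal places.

0.93665

A: (85−1)·0.8² = 84·0.64 = 53.76
B: (11−1)·1.2² = 10·1.44 = 14.4
C: (51−1)·0.5² = 50·0.25 = 12.5
D: (83−1)·0.5² = 82·0.25 = 20.5
E: (109−1)·1.4² = 108·1.96 = 211.68
Numerator = 312.84; denominator = Σ(nₕ−1) = 334.
s²ₚ = 312.84/334 = 0.9366467... → 0.93665.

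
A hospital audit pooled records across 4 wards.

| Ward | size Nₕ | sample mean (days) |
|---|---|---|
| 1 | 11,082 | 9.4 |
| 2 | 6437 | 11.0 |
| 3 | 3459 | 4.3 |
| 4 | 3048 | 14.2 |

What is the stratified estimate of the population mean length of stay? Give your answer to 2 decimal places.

9.70

x̄_st = (Σ Nₕx̄ₕ) / (Σ Nₕ) = (11082·9.4 + 6437·11.0 + 3459·4.3 + 3048·14.2) / 24026
= 233133.1 / 24026 = 9.7034... → 9.70.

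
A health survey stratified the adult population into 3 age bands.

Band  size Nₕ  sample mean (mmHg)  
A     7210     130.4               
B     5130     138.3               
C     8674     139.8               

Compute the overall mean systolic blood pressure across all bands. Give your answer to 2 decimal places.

N = 21014; weights Wₕ = Nₕ/N = (0.3431, 0.2441, 0.4128).
x̄_st = Σ Wₕ·x̄ₕ = 0.3431·130.4 + 0.2441·138.3 + 0.4128·139.8 ≈ 136.2086...
→ 136.21.

136.21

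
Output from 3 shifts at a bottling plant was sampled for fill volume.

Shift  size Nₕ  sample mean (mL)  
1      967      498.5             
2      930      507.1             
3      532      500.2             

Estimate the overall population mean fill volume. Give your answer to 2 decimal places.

N = 967 + 930 + 532 = 2429.
Overall mean = Σ (Nₕ/N)·x̄ₕ — weight by population share, not a simple average.
Σ Nₕx̄ₕ = 967·498.5 + 930·507.1 + 532·500.2 = 482049.5 + 471603 + 266106.4 = 1219758.9.
Divide by N: 1219758.9 / 2429 = 502.1650... → 502.17.

502.17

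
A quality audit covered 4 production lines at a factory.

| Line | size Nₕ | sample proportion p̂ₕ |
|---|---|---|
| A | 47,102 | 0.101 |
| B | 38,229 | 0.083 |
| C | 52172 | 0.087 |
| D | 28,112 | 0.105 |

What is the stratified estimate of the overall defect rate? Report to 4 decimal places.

N = 47102 + 38229 + 52172 + 28112 = 165615.
Overall proportion = Σ (Nₕ/N)·p̂ₕ.
Σ Nₕp̂ₕ = 4757.302 + 3173.007 + 4538.964 + 2951.76 = 15421.033.
15421.033 / 165615 = 0.093114... → 0.0931.

0.0931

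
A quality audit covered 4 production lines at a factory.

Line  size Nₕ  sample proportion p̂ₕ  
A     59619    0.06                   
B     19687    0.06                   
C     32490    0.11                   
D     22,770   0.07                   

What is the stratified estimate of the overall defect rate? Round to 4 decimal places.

Wₕ = Nₕ/N with N = 134566: 0.4430, 0.1463, 0.2414, 0.1692.
p̂_st = 0.4430·0.06 + 0.1463·0.06 + 0.2414·0.11 + 0.1692·0.07 ≈ 0.073764... → 0.0738.

0.0738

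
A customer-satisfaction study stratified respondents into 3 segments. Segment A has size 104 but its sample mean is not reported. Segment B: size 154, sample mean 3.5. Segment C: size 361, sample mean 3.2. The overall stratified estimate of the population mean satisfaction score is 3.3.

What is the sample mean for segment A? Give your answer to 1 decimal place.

3.4

Σ Nₕx̄ₕ = N·μ, so 104·x̄_A = 619·3.3 − (154·3.5 + 361·3.2).
= 2042.7 − 1694.2 = 348.5.
x̄_A = 348.5 / 104 = 3.351... → 3.4.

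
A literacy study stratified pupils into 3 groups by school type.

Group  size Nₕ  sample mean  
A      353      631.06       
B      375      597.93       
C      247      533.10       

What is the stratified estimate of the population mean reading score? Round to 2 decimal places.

N = 975; weights Wₕ = Nₕ/N = (0.3621, 0.3846, 0.2533).
x̄_st = Σ Wₕ·x̄ₕ = 0.3621·631.06 + 0.3846·597.93 + 0.2533·533.10 ≈ 593.5012...
→ 593.50.

593.50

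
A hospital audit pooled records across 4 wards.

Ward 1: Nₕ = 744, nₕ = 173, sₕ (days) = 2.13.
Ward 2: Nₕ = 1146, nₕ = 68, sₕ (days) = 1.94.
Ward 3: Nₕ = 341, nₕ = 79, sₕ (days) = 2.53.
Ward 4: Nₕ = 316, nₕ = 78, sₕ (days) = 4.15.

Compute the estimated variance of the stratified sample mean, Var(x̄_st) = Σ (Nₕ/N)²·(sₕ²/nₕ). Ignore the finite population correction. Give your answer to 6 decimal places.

N = 2547; Wₕ = Nₕ/N.
ward 1: (744/2547)²·2.13²/173 = 0.002237696
ward 2: (1146/2547)²·1.94²/68 = 0.011204846
ward 3: (341/2547)²·2.53²/79 = 0.001452328
ward 4: (316/2547)²·4.15²/78 = 0.003398739
Sum = 0.018293610 → 0.018294.

0.018294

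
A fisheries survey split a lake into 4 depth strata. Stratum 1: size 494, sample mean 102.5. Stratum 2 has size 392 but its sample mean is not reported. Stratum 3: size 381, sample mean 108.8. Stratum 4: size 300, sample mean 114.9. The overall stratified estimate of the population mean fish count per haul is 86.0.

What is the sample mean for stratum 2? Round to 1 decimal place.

20.9

N = 494 + 392 + 381 + 300 = 1567.
Overall total = μ·N = 86.0·1567 = 134762.
Subtract the known strata: 494·102.5 + 381·108.8 + 300·114.9 = 126557.8.
Remaining total for stratum 2: 134762 − 126557.8 = 8204.2.
Divide by its size: 8204.2 / 392 = 20.929... → 20.9.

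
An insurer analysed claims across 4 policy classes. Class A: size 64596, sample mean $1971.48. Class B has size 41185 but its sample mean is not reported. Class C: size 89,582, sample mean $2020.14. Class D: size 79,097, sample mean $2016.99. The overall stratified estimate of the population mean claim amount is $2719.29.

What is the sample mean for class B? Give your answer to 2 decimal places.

6761.70

N = 64596 + 41185 + 89582 + 79097 = 274460.
Overall total = μ·N = 2719.29·274460 = 746336333.4.
Subtract the known strata: 64596·1971.48 + 89582·2020.14 + 79097·2016.99 = 467855761.59.
Remaining total for class B: 746336333.4 − 467855761.59 = 278480571.81.
Divide by its size: 278480571.81 / 41185 = 6761.6990... → 6761.70.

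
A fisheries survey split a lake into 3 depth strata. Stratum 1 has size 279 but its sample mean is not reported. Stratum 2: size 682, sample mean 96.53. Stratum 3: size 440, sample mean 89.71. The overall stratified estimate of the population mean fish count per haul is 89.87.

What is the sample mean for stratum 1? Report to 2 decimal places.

73.84

Σ Nₕx̄ₕ = N·μ, so 279·x̄_1 = 1401·89.87 − (682·96.53 + 440·89.71).
= 125907.87 − 105305.86 = 20602.01.
x̄_1 = 20602.01 / 279 = 73.8423... → 73.84.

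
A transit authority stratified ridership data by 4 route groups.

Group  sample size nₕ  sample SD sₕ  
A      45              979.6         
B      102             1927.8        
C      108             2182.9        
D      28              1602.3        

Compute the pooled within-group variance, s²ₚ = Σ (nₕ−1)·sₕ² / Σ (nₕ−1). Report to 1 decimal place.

3572617.5

A: (45−1)·979.6² = 44·959616.16 = 42223111.04
B: (102−1)·1927.8² = 101·3716412.84 = 375357696.84
C: (108−1)·2182.9² = 107·4765052.41 = 509860607.87
D: (28−1)·1602.3² = 27·2567365.29 = 69318862.83
Numerator = 996760278.58; denominator = Σ(nₕ−1) = 279.
s²ₚ = 996760278.58/279 = 3572617.486... → 3572617.5.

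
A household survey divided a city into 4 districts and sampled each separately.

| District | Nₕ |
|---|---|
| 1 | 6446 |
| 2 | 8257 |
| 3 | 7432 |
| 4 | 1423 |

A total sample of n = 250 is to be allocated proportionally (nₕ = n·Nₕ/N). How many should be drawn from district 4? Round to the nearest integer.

Share of district 4 = 1423/23558 = 0.06040.
Allocate 250 × 0.06040 = 15.101... → 15.

15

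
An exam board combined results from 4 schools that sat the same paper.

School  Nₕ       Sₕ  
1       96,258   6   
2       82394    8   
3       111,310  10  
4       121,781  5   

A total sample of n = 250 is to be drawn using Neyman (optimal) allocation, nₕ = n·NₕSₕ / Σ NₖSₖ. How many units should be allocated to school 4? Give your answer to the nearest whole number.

1: NₕSₕ = 96258·6 = 577548
2: NₕSₕ = 82394·8 = 659152
3: NₕSₕ = 111310·10 = 1113100
4: NₕSₕ = 121781·5 = 608905
Σ NₕSₕ = 2958705.
n_4 = 250·608905/2958705 = 51.450... → 51.

51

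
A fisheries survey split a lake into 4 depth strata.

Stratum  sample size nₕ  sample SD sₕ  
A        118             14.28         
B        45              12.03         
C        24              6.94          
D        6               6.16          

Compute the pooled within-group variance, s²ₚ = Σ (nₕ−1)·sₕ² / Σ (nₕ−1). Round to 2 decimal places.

166.79

Degrees of freedom: 117 + 44 + 23 + 5 = 189.
Σ(nₕ−1)sₕ² = 117·203.9184 + 44·144.7209 + 23·48.1636 + 5·37.9456 = 31523.6632.
s²ₚ = 31523.6632 / 189 = 166.7919... → 166.79.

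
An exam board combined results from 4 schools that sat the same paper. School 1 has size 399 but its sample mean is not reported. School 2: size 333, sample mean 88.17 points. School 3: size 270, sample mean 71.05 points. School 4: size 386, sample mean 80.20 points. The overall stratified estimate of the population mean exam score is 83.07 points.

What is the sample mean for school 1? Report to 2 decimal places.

Σ Nₕx̄ₕ = N·μ, so 399·x̄_1 = 1388·83.07 − (333·88.17 + 270·71.05 + 386·80.20).
= 115301.16 − 79501.31 = 35799.85.
x̄_1 = 35799.85 / 399 = 89.7239... → 89.72.

89.72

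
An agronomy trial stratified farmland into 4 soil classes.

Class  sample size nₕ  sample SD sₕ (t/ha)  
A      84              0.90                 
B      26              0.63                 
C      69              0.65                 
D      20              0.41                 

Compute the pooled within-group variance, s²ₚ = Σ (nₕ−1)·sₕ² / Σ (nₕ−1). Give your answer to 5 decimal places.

0.55937

A: (84−1)·0.90² = 83·0.81 = 67.23
B: (26−1)·0.63² = 25·0.3969 = 9.9225
C: (69−1)·0.65² = 68·0.4225 = 28.73
D: (20−1)·0.41² = 19·0.1681 = 3.1939
Numerator = 109.0764; denominator = Σ(nₕ−1) = 195.
s²ₚ = 109.0764/195 = 0.5593662... → 0.55937.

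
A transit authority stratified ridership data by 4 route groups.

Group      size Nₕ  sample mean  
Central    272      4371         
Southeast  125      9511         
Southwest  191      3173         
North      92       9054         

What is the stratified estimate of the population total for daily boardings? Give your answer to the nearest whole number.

3816798

Population total = Σ Nₕ·x̄ₕ (each stratum's size times its mean).
272·4371 + 125·9511 + 191·3173 + 92·9054 = 1188912 + 1188875 + 606043 + 832968 = 3816798.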